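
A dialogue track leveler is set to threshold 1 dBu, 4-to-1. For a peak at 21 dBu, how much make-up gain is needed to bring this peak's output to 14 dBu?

Overshoot 20 dB → 20/4 = 5 dB after compression, so the compressed level is 1 + 5 = 6 dBu.
Make-up = target − compressed = 14 − 6 = 8 dB.

8 dB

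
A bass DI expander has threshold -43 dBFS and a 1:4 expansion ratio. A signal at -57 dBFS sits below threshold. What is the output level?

The input is 14 dB below the -43 dBFS threshold.
A 1:4 expander multiplies undershoot by 4: 14 × 4 = 56 dB below threshold.
Output = -43 − 56 = -99 dBFS.

-99 dBFS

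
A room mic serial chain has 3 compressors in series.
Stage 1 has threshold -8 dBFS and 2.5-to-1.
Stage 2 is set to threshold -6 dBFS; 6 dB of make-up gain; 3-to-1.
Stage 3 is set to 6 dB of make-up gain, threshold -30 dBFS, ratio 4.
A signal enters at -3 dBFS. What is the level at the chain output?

-16.5 dBFS

Stage 1: overshoot 5 dB → 5/2.5 = 2 dB → -6 dBFS.
Stage 2: -6 dBFS ≤ -6 dBFS, so stage 2 doesn't engage; make-up brings it to 0 dBFS.
Stage 3: 0 dBFS is 30 dB over -30 dBFS; at 4:1 that becomes 7.5 dB over, giving -22.5 dBFS; +6 dB make-up → -16.5 dBFS.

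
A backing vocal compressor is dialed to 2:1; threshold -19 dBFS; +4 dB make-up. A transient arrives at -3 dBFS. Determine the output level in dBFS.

-7 dBFS

-3 dBFS sits 16 dB over threshold.
The 16 dB excess becomes 8 dB after 2:1 reduction.
That puts the output at -11 dBFS; make-up adds 4 dB, giving -7 dBFS.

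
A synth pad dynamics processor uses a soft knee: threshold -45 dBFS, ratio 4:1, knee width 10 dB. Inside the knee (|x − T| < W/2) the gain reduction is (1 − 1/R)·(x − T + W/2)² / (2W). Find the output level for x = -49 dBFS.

x − T + W/2 = -49 − (-45) + 5 = 1.
GR = (1 − 1/4) × 1² / 20 = 0.75 × 1 / 20 = 0.0375 dB.
Output = -49 − 0.0375 = -49.0375 dBFS.

-49.0375 dBFS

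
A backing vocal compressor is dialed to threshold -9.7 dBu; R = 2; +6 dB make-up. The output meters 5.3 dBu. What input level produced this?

8.3 dBu

Stripping the +6 dB make-up gives -0.7 dBu at the gain stage.
The compressed level sits -0.7 − (-9.7) = 9 dB over threshold.
Before 2:1 compression the overshoot was 9 × 2 = 18 dB, so input = -9.7 + 18 = 8.3 dBu.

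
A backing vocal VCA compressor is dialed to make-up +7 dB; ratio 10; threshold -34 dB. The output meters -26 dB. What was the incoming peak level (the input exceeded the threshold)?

Before make-up, the level was -26 − 7 = -33 dB.
That's 1 dB above the -34 dB threshold.
Undo the ratio: input overshoot = 1 × 10 = 10 dB, giving input = -24 dB.

-24 dB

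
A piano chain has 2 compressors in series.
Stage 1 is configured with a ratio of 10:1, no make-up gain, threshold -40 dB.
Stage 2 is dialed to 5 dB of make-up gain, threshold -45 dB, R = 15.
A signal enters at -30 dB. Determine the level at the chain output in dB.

-39.6 dB

Stage 1: -30 dB is 10 dB over -40 dB; at 10:1 that becomes 1 dB over, giving -39 dB.
Stage 2: -39 dB is 6 dB over -45 dB; at 15:1 that becomes 0.4 dB over, giving -44.6 dB; +5 dB make-up → -39.6 dB.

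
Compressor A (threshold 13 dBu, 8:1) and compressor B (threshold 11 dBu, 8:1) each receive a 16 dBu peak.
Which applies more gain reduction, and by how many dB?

B, by 1.75 dB

A: 3 dB over, compressed to 0.375 dB over, so 2.625 dB of GR.
B: 5 dB over, compressed to 0.625 dB over, so 4.375 dB of GR.
B reduces 1.75 dB more.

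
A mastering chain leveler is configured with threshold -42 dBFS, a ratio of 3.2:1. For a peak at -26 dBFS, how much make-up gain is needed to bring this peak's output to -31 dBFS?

Without make-up, output = threshold + overshoot/3.2 = -42 + 5 = -37 dBFS.
Gap to target: 6 dB.

6 dB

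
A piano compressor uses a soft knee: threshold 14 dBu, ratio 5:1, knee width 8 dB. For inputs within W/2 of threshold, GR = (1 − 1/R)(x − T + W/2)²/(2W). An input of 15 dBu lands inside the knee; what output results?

13.75 dBu

x − T + W/2 = 15 − 14 + 4 = 5.
GR = (1 − 1/5) × 5² / 16 = 0.8 × 25 / 16 = 1.25 dB.
Output = 15 − 1.25 = 13.75 dBu.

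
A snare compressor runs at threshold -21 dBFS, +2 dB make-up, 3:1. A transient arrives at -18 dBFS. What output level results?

-18 dBFS

The input is 3 dB above the -21 dBFS threshold.
At 3:1 the overshoot is divided by 3, leaving 1 dB above threshold.
That puts the output at -20 dBFS; make-up adds 2 dB, giving -18 dBFS.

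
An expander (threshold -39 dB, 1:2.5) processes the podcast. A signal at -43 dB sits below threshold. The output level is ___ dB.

-49 dB

The input is 4 dB below the -39 dB threshold.
A 1:2.5 expander multiplies undershoot by 2.5: 4 × 2.5 = 10 dB below threshold.
Output = -39 − 10 = -49 dB.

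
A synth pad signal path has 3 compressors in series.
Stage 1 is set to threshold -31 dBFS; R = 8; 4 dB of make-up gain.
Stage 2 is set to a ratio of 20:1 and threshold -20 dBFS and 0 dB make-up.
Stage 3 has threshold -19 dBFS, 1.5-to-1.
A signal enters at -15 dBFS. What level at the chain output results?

-25 dBFS

Stage 1: overshoot 16 dB → 16/8 = 2 dB → -29 dBFS; +4 dB make-up → -25 dBFS.
Stage 2: -25 dBFS is at or below the -20 dBFS threshold — no compression; output -25 dBFS.
Stage 3: -25 dBFS ≤ -19 dBFS, so stage 3 doesn't engage; output -25 dBFS.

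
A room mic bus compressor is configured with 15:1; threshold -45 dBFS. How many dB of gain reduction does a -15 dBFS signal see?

28 dB

The signal is 30 dB above threshold.
A 15:1 ratio leaves 2 dB of that excess.
So the signal is attenuated by 30 − 2 = 28 dB.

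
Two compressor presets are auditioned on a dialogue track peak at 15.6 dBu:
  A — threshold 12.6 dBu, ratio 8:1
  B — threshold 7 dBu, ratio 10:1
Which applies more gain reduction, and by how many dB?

A: 3 dB over, compressed to 0.375 dB over, so 2.625 dB of GR.
B: 8.6 dB over, compressed to 0.86 dB over, so 7.74 dB of GR.
Difference: 5.115 dB in favour of B.

B, by 5.115 dB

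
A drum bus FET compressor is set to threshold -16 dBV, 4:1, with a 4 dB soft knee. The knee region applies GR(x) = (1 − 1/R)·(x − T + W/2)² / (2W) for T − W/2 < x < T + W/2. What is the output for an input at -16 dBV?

x − T + W/2 = -16 − (-16) + 2 = 2.
GR = (1 − 1/4) × 2² / 8 = 0.75 × 4 / 8 = 0.375 dB.
Output = -16 − 0.375 = -16.375 dBV.

-16.375 dBV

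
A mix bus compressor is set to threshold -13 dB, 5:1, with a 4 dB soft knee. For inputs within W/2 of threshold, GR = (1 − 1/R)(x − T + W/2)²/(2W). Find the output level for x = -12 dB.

-12.9 dB

x − T + W/2 = -12 − (-13) + 2 = 3.
GR = (1 − 1/5) × 3² / 8 = 0.8 × 9 / 8 = 0.9 dB.
Output = -12 − 0.9 = -12.9 dB.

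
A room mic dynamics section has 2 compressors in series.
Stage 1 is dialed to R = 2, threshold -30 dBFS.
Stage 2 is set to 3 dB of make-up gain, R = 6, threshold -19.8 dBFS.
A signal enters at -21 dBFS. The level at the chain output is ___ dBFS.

-22.5 dBFS

Stage 1: -21 dBFS is 9 dB over -30 dBFS; at 2:1 that becomes 4.5 dB over, giving -25.5 dBFS.
Stage 2: -25.5 dBFS ≤ -19.8 dBFS, so stage 2 doesn't engage; make-up brings it to -22.5 dBFS.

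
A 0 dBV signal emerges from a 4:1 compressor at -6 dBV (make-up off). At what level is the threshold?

-8 dBV

Input is 8 dB above T (since output overshoot × R = input overshoot: (-6 − T)·4 = 0 − T gives T = -8 dBV).
Check: -8 + (0 − (-8))/4 = -8 + 2 = -6 dBV. ✓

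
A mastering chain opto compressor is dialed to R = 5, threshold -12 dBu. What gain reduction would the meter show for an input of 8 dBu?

16 dB

8 dBu exceeds the threshold by 20 dB.
A 5:1 ratio leaves 4 dB of that excess.
So the signal is attenuated by 20 − 4 = 16 dB.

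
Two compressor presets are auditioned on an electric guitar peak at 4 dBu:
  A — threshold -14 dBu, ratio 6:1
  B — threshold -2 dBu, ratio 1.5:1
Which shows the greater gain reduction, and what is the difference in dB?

A: 18 dB over, compressed to 3 dB over, so 15 dB of GR.
B: 6 dB over, compressed to 4 dB over, so 2 dB of GR.
A reduces 13 dB more.

A, by 13 dB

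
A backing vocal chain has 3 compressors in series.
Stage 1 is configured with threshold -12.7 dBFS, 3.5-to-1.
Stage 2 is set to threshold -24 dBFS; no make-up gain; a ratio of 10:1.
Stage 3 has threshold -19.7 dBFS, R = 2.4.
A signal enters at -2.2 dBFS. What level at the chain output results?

Stage 1: -2.2 dBFS is 10.5 dB over -12.7 dBFS; at 3.5:1 that becomes 3 dB over, giving -9.7 dBFS.
Stage 2: -9.7 dBFS is 14.3 dB over -24 dBFS; at 10:1 that becomes 1.43 dB over, giving -22.57 dBFS.
Stage 3: below threshold (-22.57 ≤ -19.7); passes unchanged; output -22.57 dBFS.

-22.57 dBFS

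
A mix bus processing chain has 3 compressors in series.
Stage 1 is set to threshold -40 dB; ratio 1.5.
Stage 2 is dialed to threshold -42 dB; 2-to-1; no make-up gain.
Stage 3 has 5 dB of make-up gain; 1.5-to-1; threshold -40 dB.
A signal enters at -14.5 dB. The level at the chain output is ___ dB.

Stage 1: -14.5 dB is 25.5 dB over -40 dB; at 1.5:1 that becomes 17 dB over, giving -23 dB.
Stage 2: 19 dB above -42 dB, reduced 2:1 to 9.5 dB above → -32.5 dB.
Stage 3: 7.5 dB above -40 dB, reduced 1.5:1 to 5 dB above → -35 dB; +5 dB make-up → -30 dB.

-30 dB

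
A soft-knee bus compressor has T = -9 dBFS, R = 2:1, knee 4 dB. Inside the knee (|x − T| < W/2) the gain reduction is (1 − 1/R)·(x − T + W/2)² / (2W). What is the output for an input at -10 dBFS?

x − T + W/2 = -10 − (-9) + 2 = 1.
GR = (1 − 1/2) × 1² / 8 = 0.5 × 1 / 8 = 0.0625 dB.
Output = -10 − 0.0625 = -10.0625 dBFS.

-10.0625 dBFS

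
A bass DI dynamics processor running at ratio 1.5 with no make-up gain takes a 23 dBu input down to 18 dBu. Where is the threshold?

8 dBu

Let T be the threshold. Output overshoot = (input overshoot)/R, so 18 − T = (23 − T)/1.5.
1.5·(18 − T) = 23 − T → 0.5·T = 27 − 23 = 4.
T = 4/0.5 = 8 dBu.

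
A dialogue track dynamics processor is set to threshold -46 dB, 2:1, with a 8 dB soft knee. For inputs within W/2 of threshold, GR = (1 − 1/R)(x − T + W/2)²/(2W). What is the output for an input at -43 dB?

x − T + W/2 = -43 − (-46) + 4 = 7.
GR = (1 − 1/2) × 7² / 16 = 0.5 × 49 / 16 = 1.53125 dB.
Output = -43 − 1.53125 = -44.53125 dB.

-44.53125 dB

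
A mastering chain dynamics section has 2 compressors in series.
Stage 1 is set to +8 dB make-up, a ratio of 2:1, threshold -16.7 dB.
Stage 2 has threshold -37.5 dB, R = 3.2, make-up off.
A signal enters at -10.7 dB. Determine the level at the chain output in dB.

Stage 1: -10.7 dB is 6 dB over -16.7 dB; at 2:1 that becomes 3 dB over, giving -13.7 dB; +8 dB make-up → -5.7 dB.
Stage 2: overshoot 31.8 dB → 31.8/3.2 = 9.9375 dB → -27.5625 dB.

-27.5625 dB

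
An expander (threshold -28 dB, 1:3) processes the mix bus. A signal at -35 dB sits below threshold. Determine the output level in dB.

-49 dB

Undershoot = (-28) − (-35) = 7 dB.
At 1:3, that expands to 21 dB under threshold.
Output = -28 − 21 = -49 dB.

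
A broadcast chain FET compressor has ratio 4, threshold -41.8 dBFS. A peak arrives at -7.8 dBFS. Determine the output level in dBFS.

-33.3 dBFS

The input is 34 dB above the -41.8 dBFS threshold.
The 34 dB excess becomes 8.5 dB after 4:1 reduction.
So the level is -41.8 + 8.5 = -33.3 dBFS.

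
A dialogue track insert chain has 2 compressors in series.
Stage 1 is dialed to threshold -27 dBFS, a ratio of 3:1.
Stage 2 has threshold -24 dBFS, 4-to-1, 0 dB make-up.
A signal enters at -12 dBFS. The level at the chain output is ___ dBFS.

-23.5 dBFS

Stage 1: overshoot 15 dB → 15/3 = 5 dB → -22 dBFS.
Stage 2: -22 dBFS is 2 dB over -24 dBFS; at 4:1 that becomes 0.5 dB over, giving -23.5 dBFS.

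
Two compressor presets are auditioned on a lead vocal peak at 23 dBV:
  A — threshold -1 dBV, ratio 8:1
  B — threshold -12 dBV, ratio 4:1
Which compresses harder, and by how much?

A: 24 dB over, compressed to 3 dB over, so 21 dB of GR.
B: 35 dB over, compressed to 8.75 dB over, so 26.25 dB of GR.
B applies 5.25 dB more gain reduction.

B, by 5.25 dB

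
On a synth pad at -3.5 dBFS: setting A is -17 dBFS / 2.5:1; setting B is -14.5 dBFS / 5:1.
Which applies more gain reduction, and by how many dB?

B, by 0.7 dB

A: overshoot 13.5 dB → output overshoot 5.4 dB → GR 8.1 dB.
B: overshoot 11 dB → output overshoot 2.2 dB → GR 8.8 dB.
B applies 0.7 dB more gain reduction.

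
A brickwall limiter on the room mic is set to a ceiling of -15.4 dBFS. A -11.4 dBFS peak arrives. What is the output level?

-15.4 dBFS

The limiter clamps the peak to its -15.4 dBFS ceiling.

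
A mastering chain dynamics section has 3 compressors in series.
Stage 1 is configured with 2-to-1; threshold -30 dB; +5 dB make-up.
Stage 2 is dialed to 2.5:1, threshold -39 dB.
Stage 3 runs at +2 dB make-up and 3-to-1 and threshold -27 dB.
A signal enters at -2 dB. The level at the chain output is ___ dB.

-25.8 dB

Stage 1: overshoot 28 dB → 28/2 = 14 dB → -16 dB; +5 dB make-up → -11 dB.
Stage 2: 28 dB above -39 dB, reduced 2.5:1 to 11.2 dB above → -27.8 dB.
Stage 3: below threshold (-27.8 ≤ -27); passes unchanged; make-up brings it to -25.8 dB.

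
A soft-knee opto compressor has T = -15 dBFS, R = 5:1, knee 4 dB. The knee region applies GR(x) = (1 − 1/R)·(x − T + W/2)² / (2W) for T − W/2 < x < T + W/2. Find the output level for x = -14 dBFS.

x − T + W/2 = -14 − (-15) + 2 = 3.
GR = (1 − 1/5) × 3² / 8 = 0.8 × 9 / 8 = 0.9 dB.
Output = -14 − 0.9 = -14.9 dBFS.

-14.9 dBFS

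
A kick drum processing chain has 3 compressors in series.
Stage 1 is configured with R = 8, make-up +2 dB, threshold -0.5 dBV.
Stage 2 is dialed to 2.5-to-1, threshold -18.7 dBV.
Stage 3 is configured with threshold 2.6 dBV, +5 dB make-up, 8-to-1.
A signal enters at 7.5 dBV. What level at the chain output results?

Stage 1: overshoot 8 dB → 8/8 = 1 dB → 0.5 dBV; +2 dB make-up → 2.5 dBV.
Stage 2: overshoot 21.2 dB → 21.2/2.5 = 8.48 dB → -10.22 dBV.
Stage 3: -10.22 dBV ≤ 2.6 dBV, so stage 3 doesn't engage; make-up brings it to -5.22 dBV.

-5.22 dBV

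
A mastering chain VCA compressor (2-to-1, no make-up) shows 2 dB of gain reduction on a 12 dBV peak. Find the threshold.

Let T be the threshold. Output overshoot = (input overshoot)/R, so 10 − T = (12 − T)/2.
2·(10 − T) = 12 − T → 1·T = 20 − 12 = 8.
T = 8/1 = 8 dBV.

8 dBV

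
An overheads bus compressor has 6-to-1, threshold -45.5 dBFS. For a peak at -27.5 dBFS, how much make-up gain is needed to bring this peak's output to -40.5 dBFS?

2 dB

Without make-up, output = threshold + overshoot/6 = -45.5 + 3 = -42.5 dBFS.
Gap to target: 2 dB.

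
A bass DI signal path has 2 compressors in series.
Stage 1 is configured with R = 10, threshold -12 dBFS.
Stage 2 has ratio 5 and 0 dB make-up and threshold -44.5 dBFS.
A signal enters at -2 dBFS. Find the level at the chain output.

Stage 1: 10 dB above -12 dBFS, reduced 10:1 to 1 dB above → -11 dBFS.
Stage 2: overshoot 33.5 dB → 33.5/5 = 6.7 dB → -37.8 dBFS.

-37.8 dBFS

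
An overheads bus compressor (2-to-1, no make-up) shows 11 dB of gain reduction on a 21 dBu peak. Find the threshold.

-1 dBu

Input is 22 dB above T (since output overshoot × R = input overshoot: (10 − T)·2 = 21 − T gives T = -1 dBu).
Check: -1 + (21 − (-1))/2 = -1 + 11 = 10 dBu. ✓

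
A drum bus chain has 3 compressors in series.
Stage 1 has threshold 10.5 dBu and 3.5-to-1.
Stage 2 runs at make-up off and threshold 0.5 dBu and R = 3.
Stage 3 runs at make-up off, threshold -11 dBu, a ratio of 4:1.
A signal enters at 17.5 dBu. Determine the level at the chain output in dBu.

Stage 1: overshoot 7 dB → 7/3.5 = 2 dB → 12.5 dBu.
Stage 2: 12 dB above 0.5 dBu, reduced 3:1 to 4 dB above → 4.5 dBu.
Stage 3: 4.5 dBu is 15.5 dB over -11 dBu; at 4:1 that becomes 3.875 dB over, giving -7.125 dBu.

-7.125 dBu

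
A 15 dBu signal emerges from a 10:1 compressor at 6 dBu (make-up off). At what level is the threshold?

Gain reduction = 15 − 6 = 9 dB; output overshoot = GR / (R − 1) = 9 / 9 = 1 dB.
Threshold = output − output overshoot = 6 − 1 = 5 dBu.

5 dBu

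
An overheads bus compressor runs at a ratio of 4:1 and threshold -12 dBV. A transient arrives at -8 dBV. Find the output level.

-11 dBV

Overshoot: -8 − (-12) = 4 dB.
4:1 compression reduces that to 4/4 = 1 dB over.
So the level is -12 + 1 = -11 dBV.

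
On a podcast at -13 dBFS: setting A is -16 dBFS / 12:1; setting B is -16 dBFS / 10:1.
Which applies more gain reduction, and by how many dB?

A, by 0.05 dB

A: overshoot 3 dB → output overshoot 0.25 dB → GR 2.75 dB.
B: overshoot 3 dB → output overshoot 0.3 dB → GR 2.7 dB.
Difference: 0.05 dB in favour of A.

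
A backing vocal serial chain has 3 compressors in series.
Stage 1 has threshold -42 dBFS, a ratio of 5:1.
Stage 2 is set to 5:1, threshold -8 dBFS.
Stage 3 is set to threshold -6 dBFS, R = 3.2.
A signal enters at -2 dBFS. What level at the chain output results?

-34 dBFS

Stage 1: -2 dBFS is 40 dB over -42 dBFS; at 5:1 that becomes 8 dB over, giving -34 dBFS.
Stage 2: below threshold (-34 ≤ -8); passes unchanged; output -34 dBFS.
Stage 3: -34 dBFS is at or below the -6 dBFS threshold — no compression; output -34 dBFS.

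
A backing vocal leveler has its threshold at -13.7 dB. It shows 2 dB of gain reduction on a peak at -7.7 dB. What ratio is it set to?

1.5:1

Input overshoot = -7.7 − (-13.7) = 6 dB.
Output overshoot = 6 − 2 = 4 dB.
Ratio = input overshoot / output overshoot = 6 / 4 = 1.5.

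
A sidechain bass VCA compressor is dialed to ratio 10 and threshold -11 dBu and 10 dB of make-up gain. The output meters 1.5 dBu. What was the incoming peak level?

Stripping the +10 dB make-up gives -8.5 dBu at the gain stage.
The compressed level sits -8.5 − (-11) = 2.5 dB over threshold.
Input overshoot = R × output overshoot = 25 dB → input = -11 + 25 = 14 dBu.

14 dBu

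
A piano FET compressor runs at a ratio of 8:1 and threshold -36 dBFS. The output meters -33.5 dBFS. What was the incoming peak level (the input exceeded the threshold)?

-16 dBFS

That's 2.5 dB above the -36 dBFS threshold.
Before 8:1 compression the overshoot was 2.5 × 8 = 20 dB, so input = -36 + 20 = -16 dBFS.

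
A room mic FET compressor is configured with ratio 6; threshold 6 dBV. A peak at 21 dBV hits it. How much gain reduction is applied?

12.5 dB

Overshoot = 21 − 6 = 15 dB.
A 6:1 ratio leaves 2.5 dB of that excess.
Gain reduction = 15 − 2.5 = 12.5 dB.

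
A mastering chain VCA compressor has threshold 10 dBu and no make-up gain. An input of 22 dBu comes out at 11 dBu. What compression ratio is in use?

Input overshoot = 22 − 10 = 12 dB; output overshoot = 11 − 10 = 1 dB.
Ratio = 12 / 1 = 12.

12:1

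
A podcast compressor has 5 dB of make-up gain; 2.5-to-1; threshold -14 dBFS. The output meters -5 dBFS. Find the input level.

Before make-up, the level was -5 − 5 = -10 dBFS.
Post-compression overshoot = -10 − (-14) = 4 dB.
Undo the ratio: input overshoot = 4 × 2.5 = 10 dB, giving input = -4 dBFS.

-4 dBFS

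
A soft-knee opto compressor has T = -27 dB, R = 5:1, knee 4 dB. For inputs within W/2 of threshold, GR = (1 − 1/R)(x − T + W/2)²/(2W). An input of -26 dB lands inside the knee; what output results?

-26.9 dB

x − T + W/2 = -26 − (-27) + 2 = 3.
GR = (1 − 1/5) × 3² / 8 = 0.8 × 9 / 8 = 0.9 dB.
Output = -26 − 0.9 = -26.9 dB.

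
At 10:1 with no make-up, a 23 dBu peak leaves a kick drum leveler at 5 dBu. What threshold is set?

Let T be the threshold. Output overshoot = (input overshoot)/R, so 5 − T = (23 − T)/10.
10·(5 − T) = 23 − T → 9·T = 50 − 23 = 27.
T = 27/9 = 3 dBu.

3 dBu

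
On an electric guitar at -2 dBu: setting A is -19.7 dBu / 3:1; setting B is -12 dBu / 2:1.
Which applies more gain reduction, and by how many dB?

A: overshoot 17.7 dB → output overshoot 5.9 dB → GR 11.8 dB.
B: overshoot 10 dB → output overshoot 5 dB → GR 5 dB.
A reduces 6.8 dB more.

A, by 6.8 dB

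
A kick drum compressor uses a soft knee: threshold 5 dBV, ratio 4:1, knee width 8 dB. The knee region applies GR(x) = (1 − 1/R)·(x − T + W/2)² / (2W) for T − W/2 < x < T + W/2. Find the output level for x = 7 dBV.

x − T + W/2 = 7 − 5 + 4 = 6.
GR = (1 − 1/4) × 6² / 16 = 0.75 × 36 / 16 = 1.6875 dB.
Output = 7 − 1.6875 = 5.3125 dBV.

5.3125 dBV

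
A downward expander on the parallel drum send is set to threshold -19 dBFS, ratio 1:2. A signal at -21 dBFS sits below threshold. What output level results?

-23 dBFS

The input is 2 dB below the -19 dBFS threshold.
A 1:2 expander multiplies undershoot by 2: 2 × 2 = 4 dB below threshold.
Output = -19 − 4 = -23 dBFS.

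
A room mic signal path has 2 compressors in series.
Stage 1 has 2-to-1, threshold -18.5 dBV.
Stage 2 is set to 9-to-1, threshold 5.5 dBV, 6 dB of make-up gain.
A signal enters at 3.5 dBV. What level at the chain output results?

Stage 1: 22 dB above -18.5 dBV, reduced 2:1 to 11 dB above → -7.5 dBV.
Stage 2: -7.5 dBV ≤ 5.5 dBV, so stage 2 doesn't engage; make-up brings it to -1.5 dBV.

-1.5 dBV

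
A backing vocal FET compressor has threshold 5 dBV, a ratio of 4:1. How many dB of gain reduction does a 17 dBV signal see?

9 dB

Overshoot = 17 − 5 = 12 dB.
At 4:1, output sits 12/4 = 3 dB above threshold.
So the signal is attenuated by 12 − 3 = 9 dB.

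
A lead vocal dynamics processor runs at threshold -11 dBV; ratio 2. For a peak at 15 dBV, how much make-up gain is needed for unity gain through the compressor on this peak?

13 dB

Without make-up, output = threshold + overshoot/2 = -11 + 13 = 2 dBV.
Gap to target: 13 dB.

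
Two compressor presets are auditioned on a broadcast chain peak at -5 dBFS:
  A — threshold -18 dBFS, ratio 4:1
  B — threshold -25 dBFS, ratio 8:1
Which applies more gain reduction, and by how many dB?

A: overshoot 13 dB → output overshoot 3.25 dB → GR 9.75 dB.
B: overshoot 20 dB → output overshoot 2.5 dB → GR 17.5 dB.
Difference: 7.75 dB in favour of B.

B, by 7.75 dB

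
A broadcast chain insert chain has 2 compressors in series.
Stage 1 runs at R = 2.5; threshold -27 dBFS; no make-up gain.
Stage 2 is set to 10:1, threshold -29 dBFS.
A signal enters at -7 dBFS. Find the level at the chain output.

-28 dBFS

Stage 1: -7 dBFS is 20 dB over -27 dBFS; at 2.5:1 that becomes 8 dB over, giving -19 dBFS.
Stage 2: -19 dBFS is 10 dB over -29 dBFS; at 10:1 that becomes 1 dB over, giving -28 dBFS.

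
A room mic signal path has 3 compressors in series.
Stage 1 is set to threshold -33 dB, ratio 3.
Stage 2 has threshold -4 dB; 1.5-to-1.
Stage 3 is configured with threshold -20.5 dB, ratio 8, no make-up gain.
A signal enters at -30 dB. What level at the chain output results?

Stage 1: 3 dB above -33 dB, reduced 3:1 to 1 dB above → -32 dB.
Stage 2: -32 dB ≤ -4 dB, so stage 2 doesn't engage; output -32 dB.
Stage 3: -32 dB is at or below the -20.5 dB threshold — no compression; output -32 dB.

-32 dB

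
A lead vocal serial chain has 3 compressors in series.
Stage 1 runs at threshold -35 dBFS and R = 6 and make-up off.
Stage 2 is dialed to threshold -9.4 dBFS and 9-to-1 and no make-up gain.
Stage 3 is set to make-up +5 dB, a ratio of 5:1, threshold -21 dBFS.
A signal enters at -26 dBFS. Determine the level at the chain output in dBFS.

-28.5 dBFS

Stage 1: overshoot 9 dB → 9/6 = 1.5 dB → -33.5 dBFS.
Stage 2: below threshold (-33.5 ≤ -9.4); passes unchanged; output -33.5 dBFS.
Stage 3: below threshold (-33.5 ≤ -21); passes unchanged; make-up brings it to -28.5 dBFS.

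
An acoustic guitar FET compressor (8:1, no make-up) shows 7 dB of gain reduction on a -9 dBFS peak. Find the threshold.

Let T be the threshold. Output overshoot = (input overshoot)/R, so -16 − T = (-9 − T)/8.
8·(-16 − T) = -9 − T → 7·T = -128 − (-9) = -119.
T = -119/7 = -17 dBFS.

-17 dBFS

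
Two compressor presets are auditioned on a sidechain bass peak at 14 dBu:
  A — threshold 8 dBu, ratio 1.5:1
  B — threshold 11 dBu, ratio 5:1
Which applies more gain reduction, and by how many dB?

A: GR = 6 − 6/1.5 = 2 dB.
B: GR = 3 − 3/5 = 2.4 dB.
B reduces 0.4 dB more.

B, by 0.4 dB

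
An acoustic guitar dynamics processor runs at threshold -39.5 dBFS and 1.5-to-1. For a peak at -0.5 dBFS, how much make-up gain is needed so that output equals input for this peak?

13 dB

The peak compresses to -39.5 + 39/1.5 = -13.5 dBFS.
To reach -0.5 dBFS requires -0.5 − (-13.5) = 13 dB of make-up.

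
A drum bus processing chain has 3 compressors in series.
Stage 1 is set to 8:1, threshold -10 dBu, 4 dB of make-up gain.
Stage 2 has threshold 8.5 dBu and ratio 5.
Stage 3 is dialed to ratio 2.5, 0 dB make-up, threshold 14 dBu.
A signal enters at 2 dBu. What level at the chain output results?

Stage 1: overshoot 12 dB → 12/8 = 1.5 dB → -8.5 dBu; +4 dB make-up → -4.5 dBu.
Stage 2: below threshold (-4.5 ≤ 8.5); passes unchanged; output -4.5 dBu.
Stage 3: -4.5 dBu ≤ 14 dBu, so stage 3 doesn't engage; output -4.5 dBu.

-4.5 dBu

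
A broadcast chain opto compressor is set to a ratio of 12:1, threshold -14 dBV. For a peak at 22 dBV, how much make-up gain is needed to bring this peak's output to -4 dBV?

7 dB

Overshoot 36 dB → 36/12 = 3 dB after compression, so the compressed level is -14 + 3 = -11 dBV.
Make-up = target − compressed = -4 − (-11) = 7 dB.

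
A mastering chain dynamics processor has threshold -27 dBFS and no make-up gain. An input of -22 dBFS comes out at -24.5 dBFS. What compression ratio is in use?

Input overshoot = -22 − (-27) = 5 dB; output overshoot = -24.5 − (-27) = 2.5 dB.
Ratio = 5 / 2.5 = 2.

2:1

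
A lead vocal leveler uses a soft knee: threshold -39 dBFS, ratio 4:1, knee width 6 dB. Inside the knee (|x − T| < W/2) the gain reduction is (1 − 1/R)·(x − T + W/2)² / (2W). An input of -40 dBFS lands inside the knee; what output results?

x − T + W/2 = -40 − (-39) + 3 = 2.
GR = (1 − 1/4) × 2² / 12 = 0.75 × 4 / 12 = 0.25 dB.
Output = -40 − 0.25 = -40.25 dBFS.

-40.25 dBFS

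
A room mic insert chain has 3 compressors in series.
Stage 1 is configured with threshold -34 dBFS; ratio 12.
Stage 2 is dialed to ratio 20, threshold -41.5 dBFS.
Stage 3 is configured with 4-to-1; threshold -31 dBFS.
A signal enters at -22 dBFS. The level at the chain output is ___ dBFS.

-41.075 dBFS

Stage 1: -22 dBFS is 12 dB over -34 dBFS; at 12:1 that becomes 1 dB over, giving -33 dBFS.
Stage 2: 8.5 dB above -41.5 dBFS, reduced 20:1 to 0.425 dB above → -41.075 dBFS.
Stage 3: -41.075 dBFS is at or below the -31 dBFS threshold — no compression; output -41.075 dBFS.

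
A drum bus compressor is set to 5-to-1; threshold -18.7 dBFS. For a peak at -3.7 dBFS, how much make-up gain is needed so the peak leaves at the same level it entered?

Overshoot 15 dB → 15/5 = 3 dB after compression, so the compressed level is -18.7 + 3 = -15.7 dBFS.
Make-up = target − compressed = -3.7 − (-15.7) = 12 dB.

12 dB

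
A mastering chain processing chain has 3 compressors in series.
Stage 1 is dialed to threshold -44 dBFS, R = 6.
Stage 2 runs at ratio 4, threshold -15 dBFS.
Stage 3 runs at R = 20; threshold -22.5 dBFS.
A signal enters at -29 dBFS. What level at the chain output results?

Stage 1: 15 dB above -44 dBFS, reduced 6:1 to 2.5 dB above → -41.5 dBFS.
Stage 2: -41.5 dBFS ≤ -15 dBFS, so stage 2 doesn't engage; output -41.5 dBFS.
Stage 3: -41.5 dBFS ≤ -22.5 dBFS, so stage 3 doesn't engage; output -41.5 dBFS.

-41.5 dBFS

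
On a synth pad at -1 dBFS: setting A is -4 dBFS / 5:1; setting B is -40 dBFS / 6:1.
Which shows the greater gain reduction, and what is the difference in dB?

A: GR = 3 − 3/5 = 2.4 dB.
B: GR = 39 − 39/6 = 32.5 dB.
Difference: 30.1 dB in favour of B.

B, by 30.1 dB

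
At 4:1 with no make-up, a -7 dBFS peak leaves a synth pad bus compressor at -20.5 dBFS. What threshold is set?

-25 dBFS

Input is 18 dB above T (since output overshoot × R = input overshoot: (-20.5 − T)·4 = -7 − T gives T = -25 dBFS).
Check: -25 + (-7 − (-25))/4 = -25 + 4.5 = -20.5 dBFS. ✓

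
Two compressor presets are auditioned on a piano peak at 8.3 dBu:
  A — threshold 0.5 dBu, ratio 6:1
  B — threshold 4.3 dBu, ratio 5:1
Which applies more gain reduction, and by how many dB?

A, by 3.3 dB

A: GR = 7.8 − 7.8/6 = 6.5 dB.
B: GR = 4 − 4/5 = 3.2 dB.
A reduces 3.3 dB more.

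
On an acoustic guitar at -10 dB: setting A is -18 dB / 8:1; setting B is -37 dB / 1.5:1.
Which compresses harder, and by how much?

A: GR = 8 − 8/8 = 7 dB.
B: GR = 27 − 27/1.5 = 9 dB.
Difference: 2 dB in favour of B.

B, by 2 dB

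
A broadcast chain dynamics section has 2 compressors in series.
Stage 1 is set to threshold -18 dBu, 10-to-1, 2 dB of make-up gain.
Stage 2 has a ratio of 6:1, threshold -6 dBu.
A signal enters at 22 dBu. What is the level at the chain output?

-12 dBu

Stage 1: 22 dBu is 40 dB over -18 dBu; at 10:1 that becomes 4 dB over, giving -14 dBu; +2 dB make-up → -12 dBu.
Stage 2: -12 dBu ≤ -6 dBu, so stage 2 doesn't engage; output -12 dBu.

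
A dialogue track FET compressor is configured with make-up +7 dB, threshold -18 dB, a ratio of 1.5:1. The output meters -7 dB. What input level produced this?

Before make-up, the level was -7 − 7 = -14 dB.
The compressed level sits -14 − (-18) = 4 dB over threshold.
Before 1.5:1 compression the overshoot was 4 × 1.5 = 6 dB, so input = -18 + 6 = -12 dB.

-12 dB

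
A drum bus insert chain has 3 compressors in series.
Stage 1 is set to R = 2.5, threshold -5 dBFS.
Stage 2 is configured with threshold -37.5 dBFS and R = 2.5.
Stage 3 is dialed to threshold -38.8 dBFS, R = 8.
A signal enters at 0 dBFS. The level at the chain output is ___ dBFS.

Stage 1: overshoot 5 dB → 5/2.5 = 2 dB → -3 dBFS.
Stage 2: overshoot 34.5 dB → 34.5/2.5 = 13.8 dB → -23.7 dBFS.
Stage 3: overshoot 15.1 dB → 15.1/8 = 1.8875 dB → -36.9125 dBFS.

-36.9125 dBFS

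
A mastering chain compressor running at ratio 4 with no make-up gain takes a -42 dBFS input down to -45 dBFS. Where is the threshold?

Let T be the threshold. Output overshoot = (input overshoot)/R, so -45 − T = (-42 − T)/4.
4·(-45 − T) = -42 − T → 3·T = -180 − (-42) = -138.
T = -138/3 = -46 dBFS.

-46 dBFS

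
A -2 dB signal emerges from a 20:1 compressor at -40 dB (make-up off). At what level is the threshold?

Input is 40 dB above T (since output overshoot × R = input overshoot: (-40 − T)·20 = -2 − T gives T = -42 dB).
Check: -42 + (-2 − (-42))/20 = -42 + 2 = -40 dB. ✓

-42 dB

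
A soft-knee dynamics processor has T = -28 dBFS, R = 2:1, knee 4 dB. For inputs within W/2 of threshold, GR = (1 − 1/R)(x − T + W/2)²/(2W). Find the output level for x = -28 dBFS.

x − T + W/2 = -28 − (-28) + 2 = 2.
GR = (1 − 1/2) × 2² / 8 = 0.5 × 4 / 8 = 0.25 dB.
Output = -28 − 0.25 = -28.25 dBFS.

-28.25 dBFS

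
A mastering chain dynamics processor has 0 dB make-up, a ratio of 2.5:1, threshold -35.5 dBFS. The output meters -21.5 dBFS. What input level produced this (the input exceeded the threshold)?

The compressed level sits -21.5 − (-35.5) = 14 dB over threshold.
Input overshoot = R × output overshoot = 35 dB → input = -35.5 + 35 = -0.5 dBFS.

-0.5 dBFS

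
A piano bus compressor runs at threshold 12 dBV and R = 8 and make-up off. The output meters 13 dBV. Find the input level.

20 dBV

Post-compression overshoot = 13 − 12 = 1 dB.
Before 8:1 compression the overshoot was 1 × 8 = 8 dB, so input = 12 + 8 = 20 dBV.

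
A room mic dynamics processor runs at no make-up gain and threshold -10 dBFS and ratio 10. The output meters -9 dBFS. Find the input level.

The compressed level sits -9 − (-10) = 1 dB over threshold.
Undo the ratio: input overshoot = 1 × 10 = 10 dB, giving input = 0 dBFS.

0 dBFS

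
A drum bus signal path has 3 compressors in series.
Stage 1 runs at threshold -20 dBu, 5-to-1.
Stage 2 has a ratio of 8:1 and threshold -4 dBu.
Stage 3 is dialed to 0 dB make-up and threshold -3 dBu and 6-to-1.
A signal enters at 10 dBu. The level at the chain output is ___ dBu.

-14 dBu

Stage 1: overshoot 30 dB → 30/5 = 6 dB → -14 dBu.
Stage 2: -14 dBu is at or below the -4 dBu threshold — no compression; output -14 dBu.
Stage 3: -14 dBu is at or below the -3 dBu threshold — no compression; output -14 dBu.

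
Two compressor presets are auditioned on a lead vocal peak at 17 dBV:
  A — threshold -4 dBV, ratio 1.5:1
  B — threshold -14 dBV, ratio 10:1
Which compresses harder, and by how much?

B, by 20.9 dB

A: overshoot 21 dB → output overshoot 14 dB → GR 7 dB.
B: overshoot 31 dB → output overshoot 3.1 dB → GR 27.9 dB.
B reduces 20.9 dB more.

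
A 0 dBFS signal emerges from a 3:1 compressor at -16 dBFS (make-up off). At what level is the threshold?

-24 dBFS

Let T be the threshold. Output overshoot = (input overshoot)/R, so -16 − T = (0 − T)/3.
3·(-16 − T) = 0 − T → 2·T = -48 − 0 = -48.
T = -48/2 = -24 dBFS.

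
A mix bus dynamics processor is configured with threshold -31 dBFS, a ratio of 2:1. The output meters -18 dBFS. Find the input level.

-5 dBFS

The compressed level sits -18 − (-31) = 13 dB over threshold.
Undo the ratio: input overshoot = 13 × 2 = 26 dB, giving input = -5 dBFS.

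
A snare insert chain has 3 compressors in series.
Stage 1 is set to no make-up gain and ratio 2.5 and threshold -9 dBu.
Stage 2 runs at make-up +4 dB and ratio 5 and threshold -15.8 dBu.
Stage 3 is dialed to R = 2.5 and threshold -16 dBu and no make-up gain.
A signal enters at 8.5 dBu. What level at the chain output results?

-13.216 dBu

Stage 1: 17.5 dB above -9 dBu, reduced 2.5:1 to 7 dB above → -2 dBu.
Stage 2: -2 dBu is 13.8 dB over -15.8 dBu; at 5:1 that becomes 2.76 dB over, giving -13.04 dBu; +4 dB make-up → -9.04 dBu.
Stage 3: 6.96 dB above -16 dBu, reduced 2.5:1 to 2.784 dB above → -13.216 dBu.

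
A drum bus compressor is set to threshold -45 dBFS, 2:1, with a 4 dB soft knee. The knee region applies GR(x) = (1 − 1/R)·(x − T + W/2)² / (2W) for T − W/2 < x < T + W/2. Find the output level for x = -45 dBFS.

-45.25 dBFS

x − T + W/2 = -45 − (-45) + 2 = 2.
GR = (1 − 1/2) × 2² / 8 = 0.5 × 4 / 8 = 0.25 dB.
Output = -45 − 0.25 = -45.25 dBFS.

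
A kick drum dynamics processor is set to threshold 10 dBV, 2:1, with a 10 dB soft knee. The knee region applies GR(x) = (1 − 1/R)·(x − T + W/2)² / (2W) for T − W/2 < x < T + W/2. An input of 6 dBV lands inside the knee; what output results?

x − T + W/2 = 6 − 10 + 5 = 1.
GR = (1 − 1/2) × 1² / 20 = 0.5 × 1 / 20 = 0.025 dB.
Output = 6 − 0.025 = 5.975 dBV.

5.975 dBV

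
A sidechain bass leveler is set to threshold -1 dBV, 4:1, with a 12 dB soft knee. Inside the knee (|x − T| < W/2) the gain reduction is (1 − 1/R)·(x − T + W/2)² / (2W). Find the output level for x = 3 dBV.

-0.125 dBV

x − T + W/2 = 3 − (-1) + 6 = 10.
GR = (1 − 1/4) × 10² / 24 = 0.75 × 100 / 24 = 3.125 dB.
Output = 3 − 3.125 = -0.125 dBV.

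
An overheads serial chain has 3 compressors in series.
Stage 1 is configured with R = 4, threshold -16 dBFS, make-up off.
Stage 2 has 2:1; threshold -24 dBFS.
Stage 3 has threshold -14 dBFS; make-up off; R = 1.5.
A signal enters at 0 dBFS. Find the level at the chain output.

-18 dBFS

Stage 1: 0 dBFS is 16 dB over -16 dBFS; at 4:1 that becomes 4 dB over, giving -12 dBFS.
Stage 2: -12 dBFS is 12 dB over -24 dBFS; at 2:1 that becomes 6 dB over, giving -18 dBFS.
Stage 3: -18 dBFS ≤ -14 dBFS, so stage 3 doesn't engage; output -18 dBFS.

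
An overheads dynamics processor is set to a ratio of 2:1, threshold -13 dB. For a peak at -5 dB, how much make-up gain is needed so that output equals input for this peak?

4 dB

The peak compresses to -13 + 8/2 = -9 dB.
To reach -5 dB requires -5 − (-9) = 4 dB of make-up.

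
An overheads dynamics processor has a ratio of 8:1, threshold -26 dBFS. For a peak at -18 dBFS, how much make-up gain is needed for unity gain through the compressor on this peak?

7 dB

Overshoot 8 dB → 8/8 = 1 dB after compression, so the compressed level is -26 + 1 = -25 dBFS.
Make-up = target − compressed = -18 − (-25) = 7 dB.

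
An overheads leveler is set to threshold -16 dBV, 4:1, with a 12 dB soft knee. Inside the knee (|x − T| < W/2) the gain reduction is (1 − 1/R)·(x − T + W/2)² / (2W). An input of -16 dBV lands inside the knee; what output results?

-17.125 dBV

x − T + W/2 = -16 − (-16) + 6 = 6.
GR = (1 − 1/4) × 6² / 24 = 0.75 × 36 / 24 = 1.125 dB.
Output = -16 − 1.125 = -17.125 dBV.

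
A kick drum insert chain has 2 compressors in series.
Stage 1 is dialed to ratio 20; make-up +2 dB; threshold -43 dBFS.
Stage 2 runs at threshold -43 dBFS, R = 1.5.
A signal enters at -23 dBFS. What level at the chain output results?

Stage 1: 20 dB above -43 dBFS, reduced 20:1 to 1 dB above → -42 dBFS; +2 dB make-up → -40 dBFS.
Stage 2: -40 dBFS is 3 dB over -43 dBFS; at 1.5:1 that becomes 2 dB over, giving -41 dBFS.

-41 dBFS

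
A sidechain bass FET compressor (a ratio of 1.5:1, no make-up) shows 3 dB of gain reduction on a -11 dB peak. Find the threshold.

Input is 9 dB above T (since output overshoot × R = input overshoot: (-14 − T)·1.5 = -11 − T gives T = -20 dB).
Check: -20 + (-11 − (-20))/1.5 = -20 + 6 = -14 dB. ✓

-20 dB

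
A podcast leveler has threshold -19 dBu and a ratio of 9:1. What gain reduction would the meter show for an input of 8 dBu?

The signal is 27 dB above threshold.
At 9:1, output sits 27/9 = 3 dB above threshold.
Gain reduction = 27 − 3 = 24 dB.

24 dB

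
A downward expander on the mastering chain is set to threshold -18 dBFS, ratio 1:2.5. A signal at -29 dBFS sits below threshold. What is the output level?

-45.5 dBFS

The input is 11 dB below the -18 dBFS threshold.
A 1:2.5 expander multiplies undershoot by 2.5: 11 × 2.5 = 27.5 dB below threshold.
Output = -18 − 27.5 = -45.5 dBFS.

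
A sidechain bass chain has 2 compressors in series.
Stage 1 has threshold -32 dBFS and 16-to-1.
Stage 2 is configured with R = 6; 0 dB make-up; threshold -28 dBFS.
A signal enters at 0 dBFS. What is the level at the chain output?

Stage 1: overshoot 32 dB → 32/16 = 2 dB → -30 dBFS.
Stage 2: -30 dBFS is at or below the -28 dBFS threshold — no compression; output -30 dBFS.

-30 dBFS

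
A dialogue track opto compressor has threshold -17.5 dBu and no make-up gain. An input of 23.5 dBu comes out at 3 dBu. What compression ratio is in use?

2:1

Input overshoot = 23.5 − (-17.5) = 41 dB; output overshoot = 3 − (-17.5) = 20.5 dB.
Ratio = 41 / 20.5 = 2.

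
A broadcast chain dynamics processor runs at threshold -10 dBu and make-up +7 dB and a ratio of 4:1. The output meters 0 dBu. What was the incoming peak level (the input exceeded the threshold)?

2 dBu

Before make-up, the level was 0 − 7 = -7 dBu.
That's 3 dB above the -10 dBu threshold.
Input overshoot = R × output overshoot = 12 dB → input = -10 + 12 = 2 dBu.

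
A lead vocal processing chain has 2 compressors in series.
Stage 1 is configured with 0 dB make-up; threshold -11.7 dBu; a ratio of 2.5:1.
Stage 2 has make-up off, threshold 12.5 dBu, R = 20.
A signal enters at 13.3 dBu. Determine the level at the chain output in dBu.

Stage 1: 13.3 dBu is 25 dB over -11.7 dBu; at 2.5:1 that becomes 10 dB over, giving -1.7 dBu.
Stage 2: below threshold (-1.7 ≤ 12.5); passes unchanged; output -1.7 dBu.

-1.7 dBu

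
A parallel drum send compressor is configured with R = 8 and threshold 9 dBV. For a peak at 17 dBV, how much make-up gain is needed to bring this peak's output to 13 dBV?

3 dB

Overshoot 8 dB → 8/8 = 1 dB after compression, so the compressed level is 9 + 1 = 10 dBV.
Make-up = target − compressed = 13 − 10 = 3 dB.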